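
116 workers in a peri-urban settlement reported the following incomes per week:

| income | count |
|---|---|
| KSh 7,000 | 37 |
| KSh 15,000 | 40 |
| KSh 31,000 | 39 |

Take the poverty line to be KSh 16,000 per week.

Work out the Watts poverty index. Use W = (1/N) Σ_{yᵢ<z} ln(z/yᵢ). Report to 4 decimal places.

0.2859

Poor units: 37×KSh 7,000, 40×KSh 15,000 (q = 77 of N = 116).
ln(z/y) terms: ln(16000/7000) = 0.8267 (×37); ln(16000/15000) = 0.0645 (×40).
W = 33.168648 / 116 = 0.2859.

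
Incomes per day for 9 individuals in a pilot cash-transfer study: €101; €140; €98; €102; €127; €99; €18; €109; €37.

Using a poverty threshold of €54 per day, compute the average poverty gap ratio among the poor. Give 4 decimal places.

Below z: €18, €37 (q = 2 of N = 9).
Shortfall ratios (z−y)/z: 0.6667, 0.3148; sum = 0.981481.
The income-gap ratio divides by q (the poor only): 0.981481 / 2 = 0.4907.

0.4907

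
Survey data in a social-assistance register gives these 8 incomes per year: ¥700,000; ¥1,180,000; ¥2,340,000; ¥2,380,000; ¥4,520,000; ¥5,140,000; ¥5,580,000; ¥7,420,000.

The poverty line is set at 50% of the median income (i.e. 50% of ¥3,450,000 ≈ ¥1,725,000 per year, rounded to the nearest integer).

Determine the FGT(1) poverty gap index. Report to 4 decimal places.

Below the line: ¥700,000, ¥1,180,000 (q = 2 of N = 8).
Normalized shortfalls: (1725000−700000)/1725000 = 0.5942; (1725000−1180000)/1725000 = 0.3159.
Sum of shortfalls = 0.910145; P₁ averages over all N: 0.910145 / 8 = 0.1138.

0.1138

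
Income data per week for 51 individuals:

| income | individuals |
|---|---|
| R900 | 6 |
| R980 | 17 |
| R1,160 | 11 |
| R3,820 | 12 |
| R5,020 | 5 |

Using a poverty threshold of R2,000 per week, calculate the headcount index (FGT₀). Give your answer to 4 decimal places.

34 of the 51 individuals have income below R2,000.
H = 34/51 = 0.6667.

0.6667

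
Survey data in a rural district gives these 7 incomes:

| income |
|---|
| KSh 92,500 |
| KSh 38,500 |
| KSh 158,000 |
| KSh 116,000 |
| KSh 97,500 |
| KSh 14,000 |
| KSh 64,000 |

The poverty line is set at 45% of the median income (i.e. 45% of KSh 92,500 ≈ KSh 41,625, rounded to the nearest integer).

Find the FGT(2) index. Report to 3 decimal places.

Poor units: KSh 14,000, KSh 38,500 (q = 2 of N = 7).
Normalized shortfalls: (41625−14000)/41625 = 0.6637; (41625−38500)/41625 = 0.0751.
Squared: 0.4404; 0.0056.
Sum = 0.446086; P₂ = 0.446086 / 7 = 0.064.

0.064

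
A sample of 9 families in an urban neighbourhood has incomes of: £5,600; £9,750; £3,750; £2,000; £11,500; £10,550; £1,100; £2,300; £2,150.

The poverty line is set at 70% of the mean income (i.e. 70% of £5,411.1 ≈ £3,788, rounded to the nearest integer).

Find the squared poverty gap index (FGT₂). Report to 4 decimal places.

Poor units: £1,100, £2,000, £2,150, £2,300, £3,750 (q = 5 of N = 9).
Normalized shortfalls: (3788−1100)/3788 = 0.7096; (3788−2000)/3788 = 0.4720; (3788−2150)/3788 = 0.4324; (3788−2300)/3788 = 0.3928; (3788−3750)/3788 = 0.0100.
Squared: 0.5035; 0.2228; 0.1870; 0.1543; 0.0001.
Sum = 1.067739; P₂ = 1.067739 / 9 = 0.1186.

0.1186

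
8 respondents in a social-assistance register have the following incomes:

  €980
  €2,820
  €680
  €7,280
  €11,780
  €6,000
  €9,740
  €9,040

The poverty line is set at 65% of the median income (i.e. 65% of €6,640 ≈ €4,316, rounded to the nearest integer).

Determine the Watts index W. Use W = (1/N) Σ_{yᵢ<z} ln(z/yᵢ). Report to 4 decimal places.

Below z: €680, €980, €2,820 (q = 3 of N = 8).
ln(z/y) terms: ln(4316/680) = 1.8480; ln(4316/980) = 1.4825; ln(4316/2820) = 0.4256.
W = 3.756115 / 8 = 0.4695.

0.4695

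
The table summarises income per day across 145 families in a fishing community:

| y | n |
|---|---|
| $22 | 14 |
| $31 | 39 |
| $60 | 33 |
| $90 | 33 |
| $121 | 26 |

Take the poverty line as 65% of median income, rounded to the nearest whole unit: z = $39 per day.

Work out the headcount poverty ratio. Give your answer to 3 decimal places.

53 of the 145 families have income below $39.
H = 53/145 = 0.366.

0.366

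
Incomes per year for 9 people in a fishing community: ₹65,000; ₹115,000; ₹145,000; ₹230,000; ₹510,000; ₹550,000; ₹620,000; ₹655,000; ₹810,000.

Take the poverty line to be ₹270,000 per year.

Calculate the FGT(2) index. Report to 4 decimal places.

Below the line: ₹65,000, ₹115,000, ₹145,000, ₹230,000 (q = 4 of N = 9).
Shortfall ratios: (270000−65000)/270000 = 0.7593; (270000−115000)/270000 = 0.5741; (270000−145000)/270000 = 0.4630; (270000−230000)/270000 = 0.1481.
Squared: 0.5765; 0.3296; 0.2143; 0.0219.
Sum = 1.142318; P₂ = 1.142318 / 9 = 0.1269.

0.1269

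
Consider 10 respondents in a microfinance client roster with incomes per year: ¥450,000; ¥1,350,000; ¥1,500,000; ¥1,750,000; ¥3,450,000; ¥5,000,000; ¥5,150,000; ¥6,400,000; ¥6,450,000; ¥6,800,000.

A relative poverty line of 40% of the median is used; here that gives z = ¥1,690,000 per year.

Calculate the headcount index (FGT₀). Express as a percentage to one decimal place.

30.0%

3 of the 10 respondents have income below ¥1,690,000.
H = 3/10 = 30.0%.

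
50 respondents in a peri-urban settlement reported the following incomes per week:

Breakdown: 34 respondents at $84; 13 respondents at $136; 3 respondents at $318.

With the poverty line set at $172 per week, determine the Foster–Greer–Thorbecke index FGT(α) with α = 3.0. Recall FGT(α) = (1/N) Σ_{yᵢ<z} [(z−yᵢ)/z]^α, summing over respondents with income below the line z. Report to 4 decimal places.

Below z: 34×$84, 13×$136 (q = 47 of N = 50).
Gap ratios (z−y)/z: (172−84)/172 = 0.5116 (×34); (172−136)/172 = 0.2093 (×13).
Raised to α = 3.0: 0.13393 (×34); 0.00917 (×13).
Sum = 4.672658; FGT(3.0) = 4.672658 / 50 = 0.0935.

0.0935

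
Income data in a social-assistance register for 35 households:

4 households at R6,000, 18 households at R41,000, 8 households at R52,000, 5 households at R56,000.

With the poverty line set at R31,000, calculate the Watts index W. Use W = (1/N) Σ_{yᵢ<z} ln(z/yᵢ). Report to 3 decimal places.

0.188

Below z: 4×R6,000 (q = 4 of N = 35).
ln(z/y) terms: ln(31000/6000) = 1.6422 (×4).
W = 6.568911 / 35 = 0.188.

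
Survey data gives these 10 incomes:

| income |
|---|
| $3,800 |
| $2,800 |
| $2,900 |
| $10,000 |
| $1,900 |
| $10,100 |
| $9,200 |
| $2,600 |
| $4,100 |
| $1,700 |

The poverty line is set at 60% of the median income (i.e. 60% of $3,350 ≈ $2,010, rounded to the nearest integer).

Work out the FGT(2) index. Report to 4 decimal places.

Poor units: $1,700, $1,900 (q = 2 of N = 10).
Normalized shortfalls: (2010−1700)/2010 = 0.1542; (2010−1900)/2010 = 0.0547.
Squared: 0.0238; 0.0030.
Sum = 0.026782; P₂ = 0.026782 / 10 = 0.0027.

0.0027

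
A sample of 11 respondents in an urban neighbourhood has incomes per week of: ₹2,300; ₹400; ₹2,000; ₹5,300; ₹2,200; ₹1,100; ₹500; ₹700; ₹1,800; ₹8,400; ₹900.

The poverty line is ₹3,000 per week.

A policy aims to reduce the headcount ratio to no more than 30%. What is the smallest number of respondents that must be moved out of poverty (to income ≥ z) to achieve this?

Currently q = 9 of N = 11 are below the line (H = 0.818).
A headcount ratio of at most 30% allows at most ⌊0.30 × 11⌋ = 3 poor respondents.
So at least 9 − 3 = 6 must be lifted.

6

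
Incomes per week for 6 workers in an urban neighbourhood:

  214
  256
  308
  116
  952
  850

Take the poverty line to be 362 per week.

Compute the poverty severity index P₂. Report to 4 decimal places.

0.1228

Incomes under z: 116, 214, 256, 308 (q = 4 of N = 6).
Normalized shortfalls: (362−116)/362 = 0.6796; (362−214)/362 = 0.4088; (362−256)/362 = 0.2928; (362−308)/362 = 0.1492.
Squared: 0.4618; 0.1671; 0.0857; 0.0223.
Sum = 0.736943; P₂ = 0.736943 / 6 = 0.1228.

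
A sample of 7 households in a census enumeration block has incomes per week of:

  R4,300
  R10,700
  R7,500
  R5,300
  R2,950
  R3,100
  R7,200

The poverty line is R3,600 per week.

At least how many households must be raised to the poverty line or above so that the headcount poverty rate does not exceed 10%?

2

2 of the 7 households are poor, so H = 2/7 = 0.286.
A headcount ratio of at most 10% allows at most ⌊0.10 × 7⌋ = 0 poor households.
So at least 2 − 0 = 2 must be lifted.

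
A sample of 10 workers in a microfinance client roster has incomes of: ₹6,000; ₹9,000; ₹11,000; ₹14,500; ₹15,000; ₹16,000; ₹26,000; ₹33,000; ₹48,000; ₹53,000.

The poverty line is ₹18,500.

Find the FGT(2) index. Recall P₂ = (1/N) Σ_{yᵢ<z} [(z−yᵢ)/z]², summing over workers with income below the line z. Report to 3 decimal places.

Incomes under z: ₹6,000, ₹9,000, ₹11,000, ₹14,500, ₹15,000, ₹16,000 (q = 6 of N = 10).
Relative gaps: (18500−6000)/18500 = 0.6757; (18500−9000)/18500 = 0.5135; (18500−11000)/18500 = 0.4054; (18500−14500)/18500 = 0.2162; (18500−15000)/18500 = 0.1892; (18500−16000)/18500 = 0.1351.
Squared: 0.4565; 0.2637; 0.1644; 0.0467; 0.0358; 0.0183.
Sum = 0.985391; P₂ = 0.985391 / 10 = 0.099.

0.099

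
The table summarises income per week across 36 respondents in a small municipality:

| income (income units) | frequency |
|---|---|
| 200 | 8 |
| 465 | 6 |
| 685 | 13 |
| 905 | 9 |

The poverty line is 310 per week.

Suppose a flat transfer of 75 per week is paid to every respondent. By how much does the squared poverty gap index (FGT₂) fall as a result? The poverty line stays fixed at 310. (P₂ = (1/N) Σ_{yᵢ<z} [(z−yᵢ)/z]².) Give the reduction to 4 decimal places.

Before: below the line — 8×200; squared poverty gap index (FGT₂) = 0.027980.
After the 75 transfer: below the line — 8×275; squared poverty gap index (FGT₂) = 0.002833.
Reduction = 0.027980 − 0.002833 = 0.0251.

0.0251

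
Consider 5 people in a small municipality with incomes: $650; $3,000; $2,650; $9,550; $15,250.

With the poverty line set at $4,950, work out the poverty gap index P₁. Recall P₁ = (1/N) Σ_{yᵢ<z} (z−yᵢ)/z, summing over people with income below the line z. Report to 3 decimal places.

0.345

Poor units: $650, $2,650, $3,000 (q = 3 of N = 5).
Normalized shortfalls: (4950−650)/4950 = 0.8687; (4950−2650)/4950 = 0.4646; (4950−3000)/4950 = 0.3939.
Σ = 1.727273. Dividing by the full population N = 5 gives P₁ = 0.345.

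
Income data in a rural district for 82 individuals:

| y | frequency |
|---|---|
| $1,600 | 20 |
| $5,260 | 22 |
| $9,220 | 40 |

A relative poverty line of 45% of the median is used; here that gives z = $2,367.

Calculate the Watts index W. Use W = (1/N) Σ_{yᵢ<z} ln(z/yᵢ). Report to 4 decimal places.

0.0955

Poor units: 20×$1,600 (q = 20 of N = 82).
ln(z/y) terms: ln(2367/1600) = 0.3916 (×20).
W = 7.832394 / 82 = 0.0955.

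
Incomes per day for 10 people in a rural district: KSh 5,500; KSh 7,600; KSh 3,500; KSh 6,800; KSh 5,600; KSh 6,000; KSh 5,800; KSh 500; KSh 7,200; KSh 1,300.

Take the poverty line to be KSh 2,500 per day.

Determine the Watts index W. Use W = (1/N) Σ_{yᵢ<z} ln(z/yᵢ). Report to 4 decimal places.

0.2263

Below the line: KSh 500, KSh 1,300 (q = 2 of N = 10).
Log gaps: ln(2500/500) = 1.6094; ln(2500/1300) = 0.6539.
W = 2.263364 / 10 = 0.2263.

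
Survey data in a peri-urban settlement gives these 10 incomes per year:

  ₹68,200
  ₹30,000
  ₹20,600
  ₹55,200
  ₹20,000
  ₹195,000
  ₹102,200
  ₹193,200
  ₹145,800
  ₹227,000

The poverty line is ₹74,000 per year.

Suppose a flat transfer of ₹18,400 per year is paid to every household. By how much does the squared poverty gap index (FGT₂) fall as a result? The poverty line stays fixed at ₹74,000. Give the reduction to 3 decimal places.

0.090

Before: below the line — ₹20,000, ₹20,600, ₹30,000, ₹55,200, ₹68,200; squared poverty gap index (FGT₂) = 0.14775.
After the ₹18,400 transfer: below the line — ₹38,400, ₹39,000, ₹48,400, ₹73,600; squared poverty gap index (FGT₂) = 0.05749.
Reduction = 0.14775 − 0.05749 = 0.090.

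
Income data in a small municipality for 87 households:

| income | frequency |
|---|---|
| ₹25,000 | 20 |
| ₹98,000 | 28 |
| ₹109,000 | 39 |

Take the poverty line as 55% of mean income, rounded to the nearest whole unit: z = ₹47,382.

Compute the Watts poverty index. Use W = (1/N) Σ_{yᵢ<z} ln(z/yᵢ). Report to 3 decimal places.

Incomes under z: 20×₹25,000 (q = 20 of N = 87).
ln(z/y) terms: ln(47382/25000) = 0.6394 (×20).
W = 12.787332 / 87 = 0.147.

0.147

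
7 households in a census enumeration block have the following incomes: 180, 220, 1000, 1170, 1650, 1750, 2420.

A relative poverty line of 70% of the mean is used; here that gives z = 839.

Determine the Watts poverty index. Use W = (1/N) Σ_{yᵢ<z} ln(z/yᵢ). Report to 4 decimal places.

Poor units: 180, 220 (q = 2 of N = 7).
ln(z/y) terms: ln(839/180) = 1.5393; ln(839/220) = 1.3386.
W = 2.877837 / 7 = 0.4111.

0.4111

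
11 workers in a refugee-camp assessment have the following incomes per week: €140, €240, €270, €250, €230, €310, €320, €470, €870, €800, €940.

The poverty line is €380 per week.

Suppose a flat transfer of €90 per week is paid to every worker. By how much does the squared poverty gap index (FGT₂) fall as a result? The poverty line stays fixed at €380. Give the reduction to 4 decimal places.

Before: below the line — €140, €230, €240, €250, €270, €310, €320; squared poverty gap index (FGT₂) = 0.086376.
After the €90 transfer: below the line — €230, €320, €330, €340, €360; squared poverty gap index (FGT₂) = 0.019265.
Reduction = 0.086376 − 0.019265 = 0.0671.

0.0671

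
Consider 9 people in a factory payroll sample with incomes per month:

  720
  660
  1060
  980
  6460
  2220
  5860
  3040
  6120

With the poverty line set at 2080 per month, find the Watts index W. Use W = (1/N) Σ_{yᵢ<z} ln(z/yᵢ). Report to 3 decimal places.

0.404

Poor units: 660, 720, 980, 1060 (q = 4 of N = 9).
Log shortfalls: ln(2080/660) = 1.1479; ln(2080/720) = 1.0609; ln(2080/980) = 0.7526; ln(2080/1060) = 0.6741.
W = 3.635425 / 9 = 0.404.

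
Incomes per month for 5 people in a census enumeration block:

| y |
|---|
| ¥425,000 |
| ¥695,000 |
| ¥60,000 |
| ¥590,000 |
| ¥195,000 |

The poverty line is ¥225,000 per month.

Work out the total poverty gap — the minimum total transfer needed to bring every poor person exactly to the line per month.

¥195,000

Poor units: ¥60,000, ¥195,000 (q = 2 of N = 5).
Individual gaps: 225000−60000 = 165000; 225000−195000 = 30000.
Aggregate gap = ¥195,000.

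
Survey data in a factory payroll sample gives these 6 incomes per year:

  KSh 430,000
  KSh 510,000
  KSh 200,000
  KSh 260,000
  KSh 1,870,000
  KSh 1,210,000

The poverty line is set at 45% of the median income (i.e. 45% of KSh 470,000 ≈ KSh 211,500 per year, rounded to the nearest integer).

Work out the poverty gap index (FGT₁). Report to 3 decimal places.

Below the line: KSh 200,000 (q = 1 of N = 6).
Gap ratios (z−y)/z: (211500−200000)/211500 = 0.0544.
Sum of shortfalls = 0.054374; P₁ averages over all N: 0.054374 / 6 = 0.009.

0.009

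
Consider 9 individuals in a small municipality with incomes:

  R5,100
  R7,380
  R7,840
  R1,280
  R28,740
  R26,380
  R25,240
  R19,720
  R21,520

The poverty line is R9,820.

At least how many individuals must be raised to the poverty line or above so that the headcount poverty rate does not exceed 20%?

3

4 of the 9 individuals are poor, so H = 4/9 = 0.444.
A headcount ratio of at most 20% allows at most ⌊0.20 × 9⌋ = 1 poor individuals.
So at least 4 − 1 = 3 must be lifted.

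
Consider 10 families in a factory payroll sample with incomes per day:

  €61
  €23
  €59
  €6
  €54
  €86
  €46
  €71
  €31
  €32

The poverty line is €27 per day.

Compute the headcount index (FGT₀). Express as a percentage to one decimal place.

20.0%

2 of the 10 families have income below €27.
H = 2/10 = 20.0%.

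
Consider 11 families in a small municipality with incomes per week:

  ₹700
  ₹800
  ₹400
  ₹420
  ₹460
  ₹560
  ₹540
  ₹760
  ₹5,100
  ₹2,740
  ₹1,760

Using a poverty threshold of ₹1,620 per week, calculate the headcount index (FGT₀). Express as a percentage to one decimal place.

8 of the 11 families have income below ₹1,620.
H = 8/11 = 72.7%.

72.7%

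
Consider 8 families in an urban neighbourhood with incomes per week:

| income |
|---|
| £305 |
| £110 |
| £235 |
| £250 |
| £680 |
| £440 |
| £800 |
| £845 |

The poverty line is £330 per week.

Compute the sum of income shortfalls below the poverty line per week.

£420

Incomes under z: £110, £235, £250, £305 (q = 4 of N = 8).
Individual gaps: 330−110 = 220; 330−235 = 95; 330−250 = 80; 330−305 = 25.
Aggregate gap = £420.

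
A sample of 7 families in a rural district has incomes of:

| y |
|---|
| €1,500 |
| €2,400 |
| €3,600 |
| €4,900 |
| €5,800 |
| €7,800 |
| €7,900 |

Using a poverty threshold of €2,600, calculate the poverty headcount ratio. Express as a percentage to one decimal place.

2 of the 7 families have income below €2,600.
H = 2/7 = 28.6%.

28.6%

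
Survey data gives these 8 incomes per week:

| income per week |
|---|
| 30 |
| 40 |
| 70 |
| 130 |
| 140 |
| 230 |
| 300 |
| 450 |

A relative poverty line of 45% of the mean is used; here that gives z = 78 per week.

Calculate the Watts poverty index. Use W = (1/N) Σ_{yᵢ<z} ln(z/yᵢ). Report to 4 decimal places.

Below the line: 30, 40, 70 (q = 3 of N = 8).
Log gaps: ln(78/30) = 0.9555; ln(78/40) = 0.6678; ln(78/70) = 0.1082.
W = 1.731554 / 8 = 0.2164.

0.2164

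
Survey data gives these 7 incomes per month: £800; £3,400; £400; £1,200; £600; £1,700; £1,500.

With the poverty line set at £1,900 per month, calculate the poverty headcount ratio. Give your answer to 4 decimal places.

6 of the 7 individuals have income below £1,900.
H = 6/7 = 0.8571.

0.8571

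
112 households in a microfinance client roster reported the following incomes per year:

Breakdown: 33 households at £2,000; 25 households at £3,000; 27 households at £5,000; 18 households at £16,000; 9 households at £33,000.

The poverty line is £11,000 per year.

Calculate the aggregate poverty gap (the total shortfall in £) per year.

Incomes under z: 33×£2,000, 25×£3,000, 27×£5,000 (q = 85 of N = 112).
Individual gaps: 33×(11000−2000) = 297000; 25×(11000−3000) = 200000; 27×(11000−5000) = 162000.
Aggregate gap = £659,000.

£659,000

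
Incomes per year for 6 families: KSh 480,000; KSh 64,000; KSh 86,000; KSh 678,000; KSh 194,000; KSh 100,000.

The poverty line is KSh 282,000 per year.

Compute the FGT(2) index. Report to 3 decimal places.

Poor units: KSh 64,000, KSh 86,000, KSh 100,000, KSh 194,000 (q = 4 of N = 6).
Relative gaps: (282000−64000)/282000 = 0.7730; (282000−86000)/282000 = 0.6950; (282000−100000)/282000 = 0.6454; (282000−194000)/282000 = 0.3121.
Squared: 0.5976; 0.4831; 0.4165; 0.0974.
Sum = 1.594588; P₂ = 1.594588 / 6 = 0.266.

0.266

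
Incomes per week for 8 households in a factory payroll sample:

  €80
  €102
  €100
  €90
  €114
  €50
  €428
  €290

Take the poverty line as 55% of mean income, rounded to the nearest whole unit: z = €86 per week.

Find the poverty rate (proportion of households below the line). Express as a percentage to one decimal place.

2 of the 8 households have income below €86.
H = 2/8 = 25.0%.

25.0%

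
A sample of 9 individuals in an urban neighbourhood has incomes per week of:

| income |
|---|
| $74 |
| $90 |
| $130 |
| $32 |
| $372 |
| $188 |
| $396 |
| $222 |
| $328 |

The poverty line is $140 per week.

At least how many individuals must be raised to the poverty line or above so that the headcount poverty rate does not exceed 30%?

2

4 of the 9 individuals are poor, so H = 4/9 = 0.444.
A headcount ratio of at most 30% allows at most ⌊0.30 × 9⌋ = 2 poor individuals.
So at least 4 − 2 = 2 must be lifted.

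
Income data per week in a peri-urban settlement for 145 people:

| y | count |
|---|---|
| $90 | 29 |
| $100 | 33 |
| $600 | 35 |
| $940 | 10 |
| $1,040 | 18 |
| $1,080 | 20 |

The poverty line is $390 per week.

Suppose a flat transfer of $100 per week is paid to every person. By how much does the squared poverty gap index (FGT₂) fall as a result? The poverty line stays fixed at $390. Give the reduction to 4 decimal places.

Before: below the line — 29×$90, 33×$100; squared poverty gap index (FGT₂) = 0.244181.
After the $100 transfer: below the line — 29×$190, 33×$200; squared poverty gap index (FGT₂) = 0.106613.
Reduction = 0.244181 − 0.106613 = 0.1376.

0.1376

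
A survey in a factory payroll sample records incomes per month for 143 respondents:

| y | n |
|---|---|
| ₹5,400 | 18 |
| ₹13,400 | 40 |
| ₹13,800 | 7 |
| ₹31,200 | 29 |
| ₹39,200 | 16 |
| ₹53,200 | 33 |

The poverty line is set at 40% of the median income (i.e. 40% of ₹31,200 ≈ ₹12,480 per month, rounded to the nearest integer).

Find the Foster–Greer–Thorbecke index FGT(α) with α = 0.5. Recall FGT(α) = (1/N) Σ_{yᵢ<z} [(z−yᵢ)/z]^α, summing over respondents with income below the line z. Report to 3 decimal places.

0.095

Incomes under z: 18×₹5,400 (q = 18 of N = 143).
Gap ratios (z−y)/z: (12480−5400)/12480 = 0.5673 (×18).
Raised to α = 0.5: 0.75320 (×18).
Sum = 13.557570; FGT(0.5) = 13.557570 / 143 = 0.095.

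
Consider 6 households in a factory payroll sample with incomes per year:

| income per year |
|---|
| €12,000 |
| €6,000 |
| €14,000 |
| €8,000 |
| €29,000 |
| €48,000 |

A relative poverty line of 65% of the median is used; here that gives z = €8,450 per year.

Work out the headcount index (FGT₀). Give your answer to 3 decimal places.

2 of the 6 households have income below €8,450.
H = 2/6 = 0.333.

0.333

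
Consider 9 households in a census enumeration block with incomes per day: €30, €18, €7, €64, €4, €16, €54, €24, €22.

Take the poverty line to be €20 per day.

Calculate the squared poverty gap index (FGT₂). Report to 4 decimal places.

0.1236

Poor units: €4, €7, €16, €18 (q = 4 of N = 9).
Normalized shortfalls: (20−4)/20 = 0.8000; (20−7)/20 = 0.6500; (20−16)/20 = 0.2000; (20−18)/20 = 0.1000.
Squared: 0.6400; 0.4225; 0.0400; 0.0100.
Sum = 1.112500; P₂ = 1.112500 / 9 = 0.1236.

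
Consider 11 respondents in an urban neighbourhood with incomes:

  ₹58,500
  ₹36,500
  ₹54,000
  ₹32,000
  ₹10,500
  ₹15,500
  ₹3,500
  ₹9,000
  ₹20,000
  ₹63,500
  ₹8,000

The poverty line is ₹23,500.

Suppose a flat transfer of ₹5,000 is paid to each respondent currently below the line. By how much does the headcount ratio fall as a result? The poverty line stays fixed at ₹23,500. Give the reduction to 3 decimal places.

0.091

Before: below the line — ₹3,500, ₹8,000, ₹9,000, ₹10,500, ₹15,500, ₹20,000; headcount ratio = 0.54545.
After the ₹5,000 transfer: below the line — ₹8,500, ₹13,000, ₹14,000, ₹15,500, ₹20,500; headcount ratio = 0.45455.
Reduction = 0.54545 − 0.45455 = 0.091.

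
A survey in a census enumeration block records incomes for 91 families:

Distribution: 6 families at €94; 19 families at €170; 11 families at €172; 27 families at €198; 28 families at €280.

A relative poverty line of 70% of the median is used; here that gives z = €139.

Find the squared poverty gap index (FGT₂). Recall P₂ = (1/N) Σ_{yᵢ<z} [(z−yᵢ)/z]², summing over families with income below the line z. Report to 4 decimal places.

0.0069

Below the line: 6×€94 (q = 6 of N = 91).
Shortfall ratios: (139−94)/139 = 0.3237 (×6).
Squared: 0.1048 (×6).
Sum = 0.628849; P₂ = 0.628849 / 91 = 0.0069.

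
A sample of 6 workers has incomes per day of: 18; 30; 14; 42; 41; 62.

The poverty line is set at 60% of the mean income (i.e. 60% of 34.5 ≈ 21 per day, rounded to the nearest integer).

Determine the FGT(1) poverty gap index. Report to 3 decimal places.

0.079

Poor units: 14, 18 (q = 2 of N = 6).
Shortfall ratios: (21−14)/21 = 0.3333; (21−18)/21 = 0.1429.
Sum of shortfalls = 0.476190; P₁ averages over all N: 0.476190 / 6 = 0.079.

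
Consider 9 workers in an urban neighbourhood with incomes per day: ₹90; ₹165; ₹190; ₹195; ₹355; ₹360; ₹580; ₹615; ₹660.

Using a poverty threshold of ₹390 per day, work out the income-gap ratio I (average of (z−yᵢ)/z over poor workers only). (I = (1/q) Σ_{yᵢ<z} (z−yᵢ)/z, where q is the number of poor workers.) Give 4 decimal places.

Below z: ₹90, ₹165, ₹190, ₹195, ₹355, ₹360 (q = 6 of N = 9).
Shortfall ratios (z−y)/z: 0.7692, 0.5769, 0.5128, 0.5000, 0.0897, 0.0769; sum = 2.525641.
The income-gap ratio divides by q (the poor only): 2.525641 / 6 = 0.4209.

0.4209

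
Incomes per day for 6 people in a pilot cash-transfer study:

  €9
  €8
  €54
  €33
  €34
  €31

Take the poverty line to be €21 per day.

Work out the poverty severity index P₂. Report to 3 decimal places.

0.118

Below z: €8, €9 (q = 2 of N = 6).
Relative gaps: (21−8)/21 = 0.6190; (21−9)/21 = 0.5714.
Squared: 0.3832; 0.3265.
Sum = 0.709751; P₂ = 0.709751 / 6 = 0.118.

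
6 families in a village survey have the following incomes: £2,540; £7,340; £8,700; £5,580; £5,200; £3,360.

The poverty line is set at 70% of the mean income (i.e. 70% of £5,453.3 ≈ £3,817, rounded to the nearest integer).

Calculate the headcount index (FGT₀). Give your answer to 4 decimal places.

0.3333

2 of the 6 families have income below £3,817.
H = 2/6 = 0.3333.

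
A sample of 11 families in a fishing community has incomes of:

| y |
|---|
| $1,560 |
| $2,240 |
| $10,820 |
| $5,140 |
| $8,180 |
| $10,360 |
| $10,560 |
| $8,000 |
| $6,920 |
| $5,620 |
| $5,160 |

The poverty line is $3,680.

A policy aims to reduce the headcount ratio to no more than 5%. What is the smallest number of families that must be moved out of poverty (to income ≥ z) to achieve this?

Currently q = 2 of N = 11 are below the line (H = 0.182).
A headcount ratio of at most 5% allows at most ⌊0.05 × 11⌋ = 0 poor families.
So at least 2 − 0 = 2 must be lifted.

2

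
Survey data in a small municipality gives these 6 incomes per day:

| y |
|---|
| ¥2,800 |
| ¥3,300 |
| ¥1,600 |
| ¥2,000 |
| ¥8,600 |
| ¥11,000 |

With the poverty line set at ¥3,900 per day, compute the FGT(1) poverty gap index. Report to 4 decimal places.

Incomes under z: ¥1,600, ¥2,000, ¥2,800, ¥3,300 (q = 4 of N = 6).
Gap ratios (z−y)/z: (3900−1600)/3900 = 0.5897; (3900−2000)/3900 = 0.4872; (3900−2800)/3900 = 0.2821; (3900−3300)/3900 = 0.1538.
Σ = 1.512821. Dividing by the full population N = 6 gives P₁ = 0.2521.

0.2521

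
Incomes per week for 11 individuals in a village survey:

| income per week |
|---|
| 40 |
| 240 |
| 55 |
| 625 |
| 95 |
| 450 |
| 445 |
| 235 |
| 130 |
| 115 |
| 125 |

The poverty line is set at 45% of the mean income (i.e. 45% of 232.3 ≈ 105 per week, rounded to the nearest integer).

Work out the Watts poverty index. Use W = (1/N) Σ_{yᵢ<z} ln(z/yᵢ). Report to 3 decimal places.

Below z: 40, 55, 95 (q = 3 of N = 11).
ln(z/y) terms: ln(105/40) = 0.9651; ln(105/55) = 0.6466; ln(105/95) = 0.1001.
W = 1.711792 / 11 = 0.156.

0.156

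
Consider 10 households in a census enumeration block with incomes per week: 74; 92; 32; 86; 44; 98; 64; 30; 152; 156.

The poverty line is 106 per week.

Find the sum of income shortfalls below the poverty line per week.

Poor units: 30, 32, 44, 64, 74, 86, 92, 98 (q = 8 of N = 10).
Individual gaps: 106−30 = 76; 106−32 = 74; 106−44 = 62; 106−64 = 42; 106−74 = 32; 106−86 = 20; 106−92 = 14; 106−98 = 8.
Aggregate gap = 328.

328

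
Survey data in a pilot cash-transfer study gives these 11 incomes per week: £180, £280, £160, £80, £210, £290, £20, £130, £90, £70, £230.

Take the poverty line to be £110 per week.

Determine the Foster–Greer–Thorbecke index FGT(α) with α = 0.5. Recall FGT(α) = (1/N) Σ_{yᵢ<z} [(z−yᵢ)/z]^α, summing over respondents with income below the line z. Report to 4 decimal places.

Below z: £20, £70, £80, £90 (q = 4 of N = 11).
Shortfall ratios: (110−20)/110 = 0.8182; (110−70)/110 = 0.3636; (110−80)/110 = 0.2727; (110−90)/110 = 0.1818.
Raised to α = 0.5: 0.90453; 0.60302; 0.52223; 0.42640.
Sum = 2.456191; FGT(0.5) = 2.456191 / 11 = 0.2233.

0.2233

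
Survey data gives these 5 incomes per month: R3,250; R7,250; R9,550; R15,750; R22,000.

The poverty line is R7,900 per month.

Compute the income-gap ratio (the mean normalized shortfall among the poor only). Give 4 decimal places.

0.3354

Incomes under z: R3,250, R7,250 (q = 2 of N = 5).
Shortfall ratios (z−y)/z: 0.5886, 0.0823; sum = 0.670886.
The income-gap ratio divides by q (the poor only): 0.670886 / 2 = 0.3354.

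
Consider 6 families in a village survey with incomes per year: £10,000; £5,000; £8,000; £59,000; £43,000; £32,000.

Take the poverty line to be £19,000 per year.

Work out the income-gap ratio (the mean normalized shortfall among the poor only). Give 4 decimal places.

Below the line: £5,000, £8,000, £10,000 (q = 3 of N = 6).
Relative gaps: 0.7368, 0.5789, 0.4737; sum = 1.789474.
The income-gap ratio divides by q (the poor only): 1.789474 / 3 = 0.5965.

0.5965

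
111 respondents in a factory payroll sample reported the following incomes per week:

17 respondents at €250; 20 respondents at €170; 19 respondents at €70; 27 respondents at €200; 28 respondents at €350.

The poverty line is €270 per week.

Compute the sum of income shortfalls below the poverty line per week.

€8,030

Incomes under z: 19×€70, 20×€170, 27×€200, 17×€250 (q = 83 of N = 111).
Individual gaps: 19×(270−70) = 3800; 20×(270−170) = 2000; 27×(270−200) = 1890; 17×(270−250) = 340.
Aggregate gap = €8,030.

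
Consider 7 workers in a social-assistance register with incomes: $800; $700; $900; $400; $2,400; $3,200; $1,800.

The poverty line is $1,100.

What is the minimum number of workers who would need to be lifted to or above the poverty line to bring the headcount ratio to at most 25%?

3

Currently q = 4 of N = 7 are below the line (H = 0.571).
A headcount ratio of at most 25% allows at most ⌊0.25 × 7⌋ = 1 poor workers.
So at least 4 − 1 = 3 must be lifted.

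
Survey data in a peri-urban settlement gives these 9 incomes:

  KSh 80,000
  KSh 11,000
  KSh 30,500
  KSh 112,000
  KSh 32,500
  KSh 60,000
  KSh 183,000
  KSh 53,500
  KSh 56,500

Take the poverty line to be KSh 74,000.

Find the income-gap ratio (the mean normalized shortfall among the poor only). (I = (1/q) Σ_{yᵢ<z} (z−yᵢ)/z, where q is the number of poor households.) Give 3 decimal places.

Below the line: KSh 11,000, KSh 30,500, KSh 32,500, KSh 53,500, KSh 56,500, KSh 60,000 (q = 6 of N = 9).
Relative gaps: 0.8514, 0.5878, 0.5608, 0.2770, 0.2365, 0.1892; sum = 2.702703.
The income-gap ratio divides by q (the poor only): 2.702703 / 6 = 0.450.

0.450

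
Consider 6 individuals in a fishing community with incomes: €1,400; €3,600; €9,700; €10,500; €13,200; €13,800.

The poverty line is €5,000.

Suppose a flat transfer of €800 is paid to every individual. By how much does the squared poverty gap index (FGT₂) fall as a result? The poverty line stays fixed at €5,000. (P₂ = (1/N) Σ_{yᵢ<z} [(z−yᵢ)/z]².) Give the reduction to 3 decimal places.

0.045

Before: below the line — €1,400, €3,600; squared poverty gap index (FGT₂) = 0.09947.
After the €800 transfer: below the line — €2,200, €4,400; squared poverty gap index (FGT₂) = 0.05467.
Reduction = 0.09947 − 0.05467 = 0.045.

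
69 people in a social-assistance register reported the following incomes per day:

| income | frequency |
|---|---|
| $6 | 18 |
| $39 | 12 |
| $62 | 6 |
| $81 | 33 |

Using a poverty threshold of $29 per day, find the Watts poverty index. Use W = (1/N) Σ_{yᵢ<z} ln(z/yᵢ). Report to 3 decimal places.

Incomes under z: 18×$6 (q = 18 of N = 69).
Log shortfalls: ln(29/6) = 1.5755 (×18).
W = 28.359654 / 69 = 0.411.

0.411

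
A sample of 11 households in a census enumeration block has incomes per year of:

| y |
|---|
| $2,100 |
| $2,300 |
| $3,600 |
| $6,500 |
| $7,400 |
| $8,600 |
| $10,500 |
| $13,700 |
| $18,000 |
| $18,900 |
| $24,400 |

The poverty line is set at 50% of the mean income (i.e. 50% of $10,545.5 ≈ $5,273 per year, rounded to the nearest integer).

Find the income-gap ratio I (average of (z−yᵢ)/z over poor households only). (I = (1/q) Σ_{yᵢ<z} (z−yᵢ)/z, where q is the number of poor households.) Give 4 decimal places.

Poor units: $2,100, $2,300, $3,600 (q = 3 of N = 11).
Relative gaps: 0.6017, 0.5638, 0.3173; sum = 1.482837.
I averages over the q = 3 poor units only: 1.482837 / 3 = 0.4943.

0.4943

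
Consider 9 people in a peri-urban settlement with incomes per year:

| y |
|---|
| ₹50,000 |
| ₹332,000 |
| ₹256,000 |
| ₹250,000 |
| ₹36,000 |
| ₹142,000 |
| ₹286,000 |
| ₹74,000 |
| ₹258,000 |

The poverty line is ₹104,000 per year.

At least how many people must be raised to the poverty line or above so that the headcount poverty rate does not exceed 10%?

3

Currently q = 3 of N = 9 are below the line (H = 0.333).
A headcount ratio of at most 10% allows at most ⌊0.10 × 9⌋ = 0 poor people.
So at least 3 − 0 = 3 must be lifted.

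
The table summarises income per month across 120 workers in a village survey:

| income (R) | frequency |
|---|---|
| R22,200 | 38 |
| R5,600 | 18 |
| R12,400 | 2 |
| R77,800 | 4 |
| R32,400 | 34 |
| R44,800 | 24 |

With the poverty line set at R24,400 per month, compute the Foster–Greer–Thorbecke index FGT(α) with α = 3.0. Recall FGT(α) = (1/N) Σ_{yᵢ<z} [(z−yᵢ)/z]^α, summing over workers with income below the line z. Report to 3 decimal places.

0.071

Below z: 18×R5,600, 2×R12,400, 38×R22,200 (q = 58 of N = 120).
Shortfall ratios: (24400−5600)/24400 = 0.7705 (×18); (24400−12400)/24400 = 0.4918 (×2); (24400−22200)/24400 = 0.0902 (×38).
Raised to α = 3.0: 0.45741 (×18); 0.11895 (×2); 0.00073 (×38).
Sum = 8.499109; FGT(3.0) = 8.499109 / 120 = 0.071.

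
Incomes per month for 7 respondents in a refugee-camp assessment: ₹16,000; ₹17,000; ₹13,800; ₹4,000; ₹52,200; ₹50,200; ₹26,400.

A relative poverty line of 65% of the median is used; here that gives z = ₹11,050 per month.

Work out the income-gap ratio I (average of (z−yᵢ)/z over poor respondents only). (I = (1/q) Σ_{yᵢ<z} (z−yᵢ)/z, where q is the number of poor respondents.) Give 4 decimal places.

0.6380

Below z: ₹4,000 (q = 1 of N = 7).
Shortfall ratios (z−y)/z: 0.6380; sum = 0.638009.
The income-gap ratio divides by q (the poor only): 0.638009 / 1 = 0.6380.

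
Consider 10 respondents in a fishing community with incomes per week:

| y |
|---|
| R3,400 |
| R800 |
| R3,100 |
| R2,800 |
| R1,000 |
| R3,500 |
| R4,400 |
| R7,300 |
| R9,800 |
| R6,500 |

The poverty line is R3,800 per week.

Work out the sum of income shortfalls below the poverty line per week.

R8,200

Below z: R800, R1,000, R2,800, R3,100, R3,400, R3,500 (q = 6 of N = 10).
Individual gaps: 3800−800 = 3000; 3800−1000 = 2800; 3800−2800 = 1000; 3800−3100 = 700; 3800−3400 = 400; 3800−3500 = 300.
Aggregate gap = R8,200.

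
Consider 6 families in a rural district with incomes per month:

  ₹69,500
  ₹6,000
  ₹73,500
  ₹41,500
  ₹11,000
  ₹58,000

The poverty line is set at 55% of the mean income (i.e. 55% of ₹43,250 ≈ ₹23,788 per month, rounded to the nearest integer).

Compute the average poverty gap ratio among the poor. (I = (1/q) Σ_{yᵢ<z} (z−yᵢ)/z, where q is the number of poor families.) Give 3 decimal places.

0.643

Below z: ₹6,000, ₹11,000 (q = 2 of N = 6).
Relative gaps: 0.7478, 0.5376; sum = 1.285354.
I averages over the q = 2 poor units only: 1.285354 / 2 = 0.643.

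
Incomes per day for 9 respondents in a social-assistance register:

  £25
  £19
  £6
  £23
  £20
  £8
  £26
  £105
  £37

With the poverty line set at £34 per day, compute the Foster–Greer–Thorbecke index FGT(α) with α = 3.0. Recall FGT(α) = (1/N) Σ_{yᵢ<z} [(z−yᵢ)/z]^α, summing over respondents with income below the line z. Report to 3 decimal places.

Poor units: £6, £8, £19, £20, £23, £25, £26 (q = 7 of N = 9).
Normalized shortfalls: (34−6)/34 = 0.8235; (34−8)/34 = 0.7647; (34−19)/34 = 0.4412; (34−20)/34 = 0.4118; (34−23)/34 = 0.3235; (34−25)/34 = 0.2647; (34−26)/34 = 0.2353.
Raised to α = 3.0: 0.55852; 0.44718; 0.08587; 0.06981; 0.03386; 0.01855; 0.01303.
Sum = 1.226822; FGT(3.0) = 1.226822 / 9 = 0.136.

0.136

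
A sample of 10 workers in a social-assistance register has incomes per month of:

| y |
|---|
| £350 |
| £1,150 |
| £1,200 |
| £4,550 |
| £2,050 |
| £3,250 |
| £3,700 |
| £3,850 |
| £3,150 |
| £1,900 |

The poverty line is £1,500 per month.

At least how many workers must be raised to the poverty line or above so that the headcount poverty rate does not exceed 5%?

3

3 of the 10 workers are poor, so H = 3/10 = 0.300.
A headcount ratio of at most 5% allows at most ⌊0.05 × 10⌋ = 0 poor workers.
So at least 3 − 0 = 3 must be lifted.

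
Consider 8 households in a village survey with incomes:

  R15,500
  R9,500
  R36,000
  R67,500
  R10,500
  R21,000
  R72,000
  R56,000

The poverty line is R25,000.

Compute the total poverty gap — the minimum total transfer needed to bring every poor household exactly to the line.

R43,500

Incomes under z: R9,500, R10,500, R15,500, R21,000 (q = 4 of N = 8).
Individual gaps: 25000−9500 = 15500; 25000−10500 = 14500; 25000−15500 = 9500; 25000−21000 = 4000.
Aggregate gap = R43,500.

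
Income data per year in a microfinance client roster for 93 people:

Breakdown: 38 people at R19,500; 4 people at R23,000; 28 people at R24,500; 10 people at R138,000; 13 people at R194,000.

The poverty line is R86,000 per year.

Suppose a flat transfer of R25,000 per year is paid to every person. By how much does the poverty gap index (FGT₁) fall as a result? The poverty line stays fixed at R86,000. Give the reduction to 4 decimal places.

Before: below the line — 38×R19,500, 4×R23,000, 28×R24,500; poverty gap index (FGT₁) = 0.562766.
After the R25,000 transfer: below the line — 38×R44,500, 4×R48,000, 28×R49,500; poverty gap index (FGT₁) = 0.343961.
Reduction = 0.562766 − 0.343961 = 0.2188.

0.2188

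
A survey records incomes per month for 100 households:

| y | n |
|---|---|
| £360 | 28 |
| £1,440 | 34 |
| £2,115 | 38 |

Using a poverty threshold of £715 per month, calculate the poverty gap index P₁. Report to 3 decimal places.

Poor units: 28×£360 (q = 28 of N = 100).
Relative gaps: (715−360)/715 = 0.4965 (×28).
Σ = 13.902098. Dividing by the full population N = 100 gives P₁ = 0.139.

0.139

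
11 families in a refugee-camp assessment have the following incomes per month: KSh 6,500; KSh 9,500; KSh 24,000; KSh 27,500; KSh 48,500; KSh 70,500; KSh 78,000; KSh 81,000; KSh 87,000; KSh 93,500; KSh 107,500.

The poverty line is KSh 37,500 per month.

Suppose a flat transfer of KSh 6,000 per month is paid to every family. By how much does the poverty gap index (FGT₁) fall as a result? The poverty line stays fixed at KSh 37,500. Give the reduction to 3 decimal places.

0.058

Before: below the line — KSh 6,500, KSh 9,500, KSh 24,000, KSh 27,500; poverty gap index (FGT₁) = 0.20000.
After the KSh 6,000 transfer: below the line — KSh 12,500, KSh 15,500, KSh 30,000, KSh 33,500; poverty gap index (FGT₁) = 0.14182.
Reduction = 0.20000 − 0.14182 = 0.058.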